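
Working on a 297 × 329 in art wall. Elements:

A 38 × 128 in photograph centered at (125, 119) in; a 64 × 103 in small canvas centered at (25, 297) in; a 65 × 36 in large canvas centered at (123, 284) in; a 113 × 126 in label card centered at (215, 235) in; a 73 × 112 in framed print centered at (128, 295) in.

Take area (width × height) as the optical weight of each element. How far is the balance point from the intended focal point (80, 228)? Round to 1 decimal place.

Areas: photograph 38·128 = 4864, small canvas 64·103 = 6592, large canvas 65·36 = 2340, label card 113·126 = 14238, framed print 73·112 = 8176. Total weight = 36210.
x-moment: 4864·125 + 6592·25 + 2340·123 + 14238·215 + 8176·128 = 5168318; centroid 5168318/36210 ≈ 142.73.
y-moment: 4864·119 + 6592·297 + 2340·284 + 14238·235 + 8176·295 = 8959050; centroid 8959050/36210 ≈ 247.42.
From (80, 228): dx = 62.73, dy = 19.42, so the distance is √(dx²+dy²) ≈ 65.67.

≈ 65.7 in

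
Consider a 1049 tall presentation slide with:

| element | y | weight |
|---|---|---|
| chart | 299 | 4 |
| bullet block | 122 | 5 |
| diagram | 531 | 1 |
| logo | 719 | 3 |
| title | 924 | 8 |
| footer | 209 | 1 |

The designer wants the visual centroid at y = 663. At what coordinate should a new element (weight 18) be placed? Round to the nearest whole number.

y ≈ 801

New total weight: (4 + 5 + 1 + 3 + 8 + 1) + 18 = 40.
y: need Σw·y = 40·663 = 26520. Existing = 4·299 + 5·122 + 1·531 + 3·719 + 8·924 + 1·209 = 12095. Remainder 14425 / 18 ≈ 801.39.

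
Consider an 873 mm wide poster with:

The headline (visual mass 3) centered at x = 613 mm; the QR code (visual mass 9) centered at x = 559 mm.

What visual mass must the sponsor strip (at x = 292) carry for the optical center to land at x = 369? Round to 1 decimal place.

w ≈ 31.7

Fixed elements: Σw = 3 + 9 = 12, Σw·x = 3·613 + 9·559 = 6870.
Set Σw·x/Σw = 369: (6870 + 292w) = 369·(12 + w).
So w = (369·12 − 6870)/(292 − 369) = -2442/-77 ≈ 31.71.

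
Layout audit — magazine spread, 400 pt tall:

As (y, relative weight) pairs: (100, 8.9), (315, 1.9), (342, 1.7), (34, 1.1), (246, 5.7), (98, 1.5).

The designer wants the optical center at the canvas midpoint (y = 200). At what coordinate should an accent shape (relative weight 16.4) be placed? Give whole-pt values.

After adding the accent shape, total weight = 8.9 + 1.9 + 1.7 + 1.1 + 5.7 + 1.5 + 16.4 = 37.2.
y: target moment 37.2×200 = 7440.0; current 8.9·100 + 1.9·315 + 1.7·342 + 1.1·34 + 5.7·246 + 1.5·98 = 3656.5; the accent shape supplies 3783.5, so y = 3783.5/16.4 ≈ 230.70.

y ≈ 231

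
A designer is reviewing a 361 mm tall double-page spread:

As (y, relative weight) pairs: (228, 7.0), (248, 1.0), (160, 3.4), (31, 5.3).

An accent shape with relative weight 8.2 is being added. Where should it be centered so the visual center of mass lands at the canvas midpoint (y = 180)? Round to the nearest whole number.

After adding the accent shape, total weight = 7.0 + 1.0 + 3.4 + 5.3 + 8.2 = 24.9.
y: target moment 24.9×180 = 4482.0; current 7.0·228 + 1.0·248 + 3.4·160 + 5.3·31 = 2552.3; the accent shape supplies 1929.7, so y = 1929.7/8.2 ≈ 235.33.

y ≈ 235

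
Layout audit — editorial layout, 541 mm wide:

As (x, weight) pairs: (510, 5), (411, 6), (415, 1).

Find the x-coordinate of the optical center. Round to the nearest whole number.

x ≈ 453

Σw = 5 + 6 + 1 = 12.
Σw·x = 5·510 + 6·411 + 1·415 = 5431, so x̄ = 5431/12 ≈ 452.58.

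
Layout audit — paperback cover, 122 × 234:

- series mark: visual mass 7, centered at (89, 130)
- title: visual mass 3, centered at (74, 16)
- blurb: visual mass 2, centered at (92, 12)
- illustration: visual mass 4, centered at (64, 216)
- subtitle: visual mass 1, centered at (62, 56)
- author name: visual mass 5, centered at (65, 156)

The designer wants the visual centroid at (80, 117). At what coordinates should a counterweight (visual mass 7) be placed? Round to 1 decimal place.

(92.6, 101.6)

With the counterweight, Σw becomes 7 + 3 + 2 + 4 + 1 + 5 + 7 = 29.
x: target moment 29×80 = 2320; current 7·89 + 3·74 + 2·92 + 4·64 + 1·62 + 5·65 = 1672; the counterweight supplies 648, so x = 648/7 ≈ 92.57.
y: target moment 29×117 = 3393; current 7·130 + 3·16 + 2·12 + 4·216 + 1·56 + 5·156 = 2682; the counterweight supplies 711, so y = 711/7 ≈ 101.57.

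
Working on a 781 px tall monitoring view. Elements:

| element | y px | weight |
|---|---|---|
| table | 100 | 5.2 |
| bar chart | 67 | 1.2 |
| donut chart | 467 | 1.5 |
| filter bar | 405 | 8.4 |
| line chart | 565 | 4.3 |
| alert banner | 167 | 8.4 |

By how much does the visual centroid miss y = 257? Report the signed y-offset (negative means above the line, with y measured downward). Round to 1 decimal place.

Weights sum to 5.2 + 1.2 + 1.5 + 8.4 + 4.3 + 8.4 = 29.0.
y: moment 8535.2 / weight 29.0 ≈ 294.32
Difference: 294.32 − 257 ≈ 37.32.

≈ 37.3 px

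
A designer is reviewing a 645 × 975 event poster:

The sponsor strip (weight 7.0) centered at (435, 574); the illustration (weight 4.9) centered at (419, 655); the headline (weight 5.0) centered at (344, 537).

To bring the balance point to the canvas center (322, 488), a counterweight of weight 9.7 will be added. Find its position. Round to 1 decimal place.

After adding the counterweight, total weight = 7.0 + 4.9 + 5.0 + 9.7 = 26.6.
x: target moment 26.6×322 = 8565.2; current 7.0·435 + 4.9·419 + 5.0·344 = 6818.1; the counterweight supplies 1747.1, so x = 1747.1/9.7 ≈ 180.11.
y: target moment 26.6×488 = 12980.8; current 7.0·574 + 4.9·655 + 5.0·537 = 9912.5; the counterweight supplies 3068.3, so y = 3068.3/9.7 ≈ 316.32.

(180.1, 316.3)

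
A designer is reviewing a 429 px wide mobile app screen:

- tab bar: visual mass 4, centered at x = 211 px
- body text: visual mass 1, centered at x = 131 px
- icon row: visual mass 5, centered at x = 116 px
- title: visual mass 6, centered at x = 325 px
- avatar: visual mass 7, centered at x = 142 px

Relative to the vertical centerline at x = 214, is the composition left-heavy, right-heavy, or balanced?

left-heavy

Σw = 4 + 1 + 5 + 6 + 7 = 23.
Σw·x = 4·211 + 1·131 + 5·116 + 6·325 + 7·142 = 4499, so x̄ = 4499/23 ≈ 195.61.
195.6 lies left of the midline 214, so the layout is left-heavy.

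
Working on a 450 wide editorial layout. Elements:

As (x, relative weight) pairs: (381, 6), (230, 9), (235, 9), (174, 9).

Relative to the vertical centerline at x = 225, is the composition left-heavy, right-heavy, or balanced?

right-heavy

Σw = 6 + 9 + 9 + 9 = 33.
x: (6·381 + 9·230 + 9·235 + 9·174) / 33 = 8037 / 33 ≈ 243.55
243.5 vs midline 225 → right-heavy.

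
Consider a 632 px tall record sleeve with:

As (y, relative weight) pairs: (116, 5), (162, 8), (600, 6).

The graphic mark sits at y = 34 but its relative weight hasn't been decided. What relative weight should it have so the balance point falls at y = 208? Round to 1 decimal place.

Existing Σw = 19 (5 + 8 + 6); existing moment 5·116 + 8·162 + 6·600 = 5476.
Set Σw·y/Σw = 208: (5476 + 34w) = 208·(19 + w).
So w = (208·19 − 5476)/(34 − 208) = -1524/-174 ≈ 8.76.

w ≈ 8.8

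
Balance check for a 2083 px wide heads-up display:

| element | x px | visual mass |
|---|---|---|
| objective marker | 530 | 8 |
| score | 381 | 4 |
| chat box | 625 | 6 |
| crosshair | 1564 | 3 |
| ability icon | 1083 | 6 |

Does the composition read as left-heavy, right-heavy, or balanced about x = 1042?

left-heavy

Weights sum to 8 + 4 + 6 + 3 + 6 = 27.
x: (8·530 + 4·381 + 6·625 + 3·1564 + 6·1083) / 27 = 20704 / 27 ≈ 766.81
766.8 vs midline 1042 → left-heavy.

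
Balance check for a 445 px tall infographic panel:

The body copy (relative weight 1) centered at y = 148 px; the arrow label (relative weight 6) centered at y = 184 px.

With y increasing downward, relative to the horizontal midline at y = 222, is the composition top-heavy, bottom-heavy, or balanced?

top-heavy

Total weight = 1 + 6 = 7.
Σw·y = 1·148 + 6·184 = 1252, so ȳ = 1252/7 ≈ 178.86.
178.9 lies above (smaller y than) the midline 222, so the layout is top-heavy.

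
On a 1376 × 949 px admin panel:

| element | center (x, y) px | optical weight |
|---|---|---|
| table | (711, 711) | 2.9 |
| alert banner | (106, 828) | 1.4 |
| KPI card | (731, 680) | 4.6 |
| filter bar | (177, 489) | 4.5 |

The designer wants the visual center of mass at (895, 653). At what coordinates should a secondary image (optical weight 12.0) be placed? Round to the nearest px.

(1364, 670)

After adding the secondary image, total weight = 2.9 + 1.4 + 4.6 + 4.5 + 12.0 = 25.4.
x: need Σw·x = 25.4·895 = 22733.0. Existing = 2.9·711 + 1.4·106 + 4.6·731 + 4.5·177 = 6369.4. Remainder 16363.6 / 12.0 ≈ 1363.63.
y: need Σw·y = 25.4·653 = 16586.2. Existing = 2.9·711 + 1.4·828 + 4.6·680 + 4.5·489 = 8549.6. Remainder 8036.6 / 12.0 ≈ 669.72.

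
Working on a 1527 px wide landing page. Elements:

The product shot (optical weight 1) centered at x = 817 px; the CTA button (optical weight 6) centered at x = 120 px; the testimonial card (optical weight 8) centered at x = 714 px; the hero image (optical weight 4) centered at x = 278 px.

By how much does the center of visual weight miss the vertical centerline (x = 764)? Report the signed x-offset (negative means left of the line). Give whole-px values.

Σw = 1 + 6 + 8 + 4 = 19.
Σw·x = 1·817 + 6·120 + 8·714 + 4·278 = 8361, so x̄ = 8361/19 ≈ 440.05.
Difference: 440.05 − 764 ≈ -323.95.

≈ -324 px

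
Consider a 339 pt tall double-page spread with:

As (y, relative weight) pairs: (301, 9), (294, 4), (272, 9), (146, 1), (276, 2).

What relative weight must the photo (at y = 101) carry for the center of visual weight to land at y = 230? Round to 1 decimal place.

w ≈ 9.9

Known weights sum to 9 + 4 + 9 + 1 + 2 = 25; their moment is 9·301 + 4·294 + 9·272 + 1·146 + 2·276 = 7031.
Set Σw·y/Σw = 230: (7031 + 101w) = 230·(25 + w).
Rearranging, w·(101 − 230) = 230·25 − 7031 = -1281, so w ≈ -1281/-129 = 9.93.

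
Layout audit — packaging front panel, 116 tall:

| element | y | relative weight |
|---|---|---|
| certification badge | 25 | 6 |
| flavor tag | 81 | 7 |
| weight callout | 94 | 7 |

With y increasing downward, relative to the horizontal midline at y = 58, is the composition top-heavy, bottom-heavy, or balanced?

Total weight = 6 + 7 + 7 = 20.
y-moment: 6·25 + 7·81 + 7·94 = 1375; centroid 1375/20 ≈ 68.75.
68.8 lies below (larger y than) the midline 58, so the layout is bottom-heavy.

bottom-heavy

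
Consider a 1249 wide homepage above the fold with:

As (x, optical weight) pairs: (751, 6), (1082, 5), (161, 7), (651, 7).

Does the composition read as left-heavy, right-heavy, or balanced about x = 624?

Σw = 6 + 5 + 7 + 7 = 25.
x-moment: 6·751 + 5·1082 + 7·161 + 7·651 = 15600; centroid 15600/25 ≈ 624.00.
That equals the midline 624 — balanced.

balanced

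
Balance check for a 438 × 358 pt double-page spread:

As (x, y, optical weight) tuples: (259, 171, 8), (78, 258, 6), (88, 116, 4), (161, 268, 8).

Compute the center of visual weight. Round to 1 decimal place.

Weights sum to 8 + 6 + 4 + 8 = 26.
x-moment: 8·259 + 6·78 + 4·88 + 8·161 = 4180; centroid 4180/26 ≈ 160.77.
y-moment: 8·171 + 6·258 + 4·116 + 8·268 = 5524; centroid 5524/26 ≈ 212.46.

(160.8, 212.5)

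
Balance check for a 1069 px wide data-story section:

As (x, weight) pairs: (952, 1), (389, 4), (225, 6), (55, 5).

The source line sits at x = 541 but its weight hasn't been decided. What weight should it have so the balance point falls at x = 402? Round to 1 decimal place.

Known weights sum to 1 + 4 + 6 + 5 = 16; their moment is 1·952 + 4·389 + 6·225 + 5·55 = 4133.
Balance at x = 402 requires (4133 + w·541) / (16 + w) = 402.
So w = (402·16 − 4133)/(541 − 402) = 2299/139 ≈ 16.54.

w ≈ 16.5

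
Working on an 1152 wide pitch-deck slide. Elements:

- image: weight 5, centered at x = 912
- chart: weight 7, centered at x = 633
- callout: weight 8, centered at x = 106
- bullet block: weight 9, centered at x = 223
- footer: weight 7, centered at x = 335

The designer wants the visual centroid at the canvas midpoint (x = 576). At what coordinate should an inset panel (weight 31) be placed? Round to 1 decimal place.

x ≈ 787.1

With the inset panel, Σw becomes 5 + 7 + 8 + 9 + 7 + 31 = 67.
Along x: (14191 + 31·x) / 67 = 576 (existing moment 5·912 + 7·633 + 8·106 + 9·223 + 7·335 = 14191) ⇒ x = (38592 − 14191) / 31 ≈ 787.13.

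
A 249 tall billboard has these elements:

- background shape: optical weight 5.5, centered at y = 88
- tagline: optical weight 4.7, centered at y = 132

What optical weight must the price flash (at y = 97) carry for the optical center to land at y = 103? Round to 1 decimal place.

Fixed elements: Σw = 5.5 + 4.7 = 10.2, Σw·y = 5.5·88 + 4.7·132 = 1104.4.
Balance at y = 103 requires (1104.4 + w·97) / (10.2 + w) = 103.
So w = (103·10.2 − 1104.4)/(97 − 103) = -53.8/-6 ≈ 8.97.

w ≈ 9.0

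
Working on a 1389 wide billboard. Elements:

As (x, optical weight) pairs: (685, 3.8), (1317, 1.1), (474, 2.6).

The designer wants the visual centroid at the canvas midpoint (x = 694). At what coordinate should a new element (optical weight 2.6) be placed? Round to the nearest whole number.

x ≈ 664

With the new element, Σw becomes 3.8 + 1.1 + 2.6 + 2.6 = 10.1.
x: target moment 10.1×694 = 7009.4; current 3.8·685 + 1.1·1317 + 2.6·474 = 5284.1; the new element supplies 1725.3, so x = 1725.3/2.6 ≈ 663.58.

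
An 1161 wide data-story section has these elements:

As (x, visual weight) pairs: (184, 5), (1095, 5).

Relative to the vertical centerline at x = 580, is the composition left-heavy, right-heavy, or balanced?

right-heavy

Σw = 5 + 5 = 10.
Σw·x = 5·184 + 5·1095 = 6395, so x̄ = 6395/10 ≈ 639.50.
639.5 lies right of the midline 580, so the layout is right-heavy.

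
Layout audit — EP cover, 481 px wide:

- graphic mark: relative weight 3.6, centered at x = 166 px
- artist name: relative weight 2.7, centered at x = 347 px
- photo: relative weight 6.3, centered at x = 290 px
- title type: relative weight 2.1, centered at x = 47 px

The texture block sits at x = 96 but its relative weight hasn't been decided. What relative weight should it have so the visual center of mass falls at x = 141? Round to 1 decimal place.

Existing Σw = 14.7 (3.6 + 2.7 + 6.3 + 2.1); existing moment 3.6·166 + 2.7·347 + 6.3·290 + 2.1·47 = 3460.2.
Balance at x = 141 requires (3460.2 + w·96) / (14.7 + w) = 141.
Solving: w = (141·14.7 − 3460.2) / (96 − 141) = -1387.5 / -45 ≈ 30.83.

w ≈ 30.8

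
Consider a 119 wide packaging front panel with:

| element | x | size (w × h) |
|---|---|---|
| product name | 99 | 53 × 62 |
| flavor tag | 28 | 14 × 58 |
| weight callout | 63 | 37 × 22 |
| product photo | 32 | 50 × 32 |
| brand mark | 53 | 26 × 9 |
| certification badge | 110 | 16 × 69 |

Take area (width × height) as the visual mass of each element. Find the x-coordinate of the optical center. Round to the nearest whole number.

x ≈ 74

Taking area as weight: product name 53·62 = 3286, flavor tag 14·58 = 812, weight callout 37·22 = 814, product photo 50·32 = 1600, brand mark 26·9 = 234, certification badge 16·69 = 1104. Sum 7850.
x-moment: 3286·99 + 812·28 + 814·63 + 1600·32 + 234·53 + 1104·110 = 584374; centroid 584374/7850 ≈ 74.44.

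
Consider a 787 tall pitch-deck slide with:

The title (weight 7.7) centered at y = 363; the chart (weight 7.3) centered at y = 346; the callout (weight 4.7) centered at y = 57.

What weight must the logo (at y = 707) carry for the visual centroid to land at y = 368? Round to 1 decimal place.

Known weights sum to 7.7 + 7.3 + 4.7 = 19.7; their moment is 7.7·363 + 7.3·346 + 4.7·57 = 5588.8.
Balance at y = 368 requires (5588.8 + w·707) / (19.7 + w) = 368.
Solving: w = (368·19.7 − 5588.8) / (707 − 368) = 1660.8 / 339 ≈ 4.90.

w ≈ 4.9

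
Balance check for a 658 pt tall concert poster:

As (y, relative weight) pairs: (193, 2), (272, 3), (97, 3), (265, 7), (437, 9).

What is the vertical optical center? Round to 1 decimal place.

y ≈ 303.4

Weights sum to 2 + 3 + 3 + 7 + 9 = 24.
y-moment: 2·193 + 3·272 + 3·97 + 7·265 + 9·437 = 7281; centroid 7281/24 ≈ 303.38.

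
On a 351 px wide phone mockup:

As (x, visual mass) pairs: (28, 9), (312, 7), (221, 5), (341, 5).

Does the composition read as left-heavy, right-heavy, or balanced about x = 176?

Total weight = 9 + 7 + 5 + 5 = 26.
x-moment: 9·28 + 7·312 + 5·221 + 5·341 = 5246; centroid 5246/26 ≈ 201.77.
201.8 lies right of the midline 176, so the layout is right-heavy.

right-heavy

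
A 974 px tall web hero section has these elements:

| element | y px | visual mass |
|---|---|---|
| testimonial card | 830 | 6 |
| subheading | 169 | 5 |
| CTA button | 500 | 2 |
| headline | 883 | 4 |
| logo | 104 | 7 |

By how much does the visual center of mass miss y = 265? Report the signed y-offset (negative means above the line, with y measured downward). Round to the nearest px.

≈ 197 px

Weights sum to 6 + 5 + 2 + 4 + 7 = 24.
y: (6·830 + 5·169 + 2·500 + 4·883 + 7·104) / 24 = 11085 / 24 ≈ 461.88
Against y = 265, that's 461.88 − 265 = 196.88.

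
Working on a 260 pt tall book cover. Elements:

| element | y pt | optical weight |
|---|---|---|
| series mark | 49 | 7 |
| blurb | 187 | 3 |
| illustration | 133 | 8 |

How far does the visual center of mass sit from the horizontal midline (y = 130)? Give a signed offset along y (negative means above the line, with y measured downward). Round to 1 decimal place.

Σw = 7 + 3 + 8 = 18.
y: (7·49 + 3·187 + 8·133) / 18 = 1968 / 18 ≈ 109.33
Difference: 109.33 − 130 ≈ -20.67.

≈ -20.7 pt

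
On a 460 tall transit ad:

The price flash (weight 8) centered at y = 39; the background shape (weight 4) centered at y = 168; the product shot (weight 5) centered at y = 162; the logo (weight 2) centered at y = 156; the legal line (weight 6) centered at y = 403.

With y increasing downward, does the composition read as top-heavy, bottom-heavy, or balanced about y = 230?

Weights sum to 8 + 4 + 5 + 2 + 6 = 25.
Σw·y = 8·39 + 4·168 + 5·162 + 2·156 + 6·403 = 4524, so ȳ = 4524/25 ≈ 180.96.
181.0 vs midline 230 → top-heavy.

top-heavy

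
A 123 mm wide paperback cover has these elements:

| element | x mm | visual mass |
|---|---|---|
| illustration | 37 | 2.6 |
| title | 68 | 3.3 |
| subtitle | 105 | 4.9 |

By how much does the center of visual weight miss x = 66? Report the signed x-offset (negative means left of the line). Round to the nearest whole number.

Weights sum to 2.6 + 3.3 + 4.9 = 10.8.
x: (2.6·37 + 3.3·68 + 4.9·105) / 10.8 = 835.1 / 10.8 ≈ 77.32
Offset from x = 66: 77.32 − 66 ≈ 11.32.

≈ 11 mm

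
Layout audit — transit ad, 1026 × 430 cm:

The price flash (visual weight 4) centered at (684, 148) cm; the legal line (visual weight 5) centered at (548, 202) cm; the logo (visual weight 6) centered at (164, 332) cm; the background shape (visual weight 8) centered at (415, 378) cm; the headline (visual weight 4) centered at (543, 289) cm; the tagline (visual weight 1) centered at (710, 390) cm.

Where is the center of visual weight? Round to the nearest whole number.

Weights sum to 4 + 5 + 6 + 8 + 4 + 1 = 28.
x-moment: 4·684 + 5·548 + 6·164 + 8·415 + 4·543 + 1·710 = 12662; centroid 12662/28 ≈ 452.21.
y-moment: 4·148 + 5·202 + 6·332 + 8·378 + 4·289 + 1·390 = 8164; centroid 8164/28 ≈ 291.57.

(452, 292)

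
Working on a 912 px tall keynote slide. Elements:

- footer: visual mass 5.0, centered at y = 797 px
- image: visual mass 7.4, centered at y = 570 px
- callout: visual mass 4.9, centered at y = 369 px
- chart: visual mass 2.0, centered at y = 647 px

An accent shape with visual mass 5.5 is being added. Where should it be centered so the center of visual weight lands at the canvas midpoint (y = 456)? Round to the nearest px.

With the accent shape, Σw becomes 5.0 + 7.4 + 4.9 + 2.0 + 5.5 = 24.8.
y: need Σw·y = 24.8·456 = 11308.8. Existing = 5.0·797 + 7.4·570 + 4.9·369 + 2.0·647 = 11305.1. Remainder 3.7 / 5.5 ≈ 0.67.

y ≈ 1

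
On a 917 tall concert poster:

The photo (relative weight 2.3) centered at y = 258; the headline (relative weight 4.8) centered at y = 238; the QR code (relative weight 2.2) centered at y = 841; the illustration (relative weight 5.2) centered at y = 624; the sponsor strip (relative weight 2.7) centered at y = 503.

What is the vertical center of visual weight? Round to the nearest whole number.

Weights sum to 2.3 + 4.8 + 2.2 + 5.2 + 2.7 = 17.2.
y-moment: 2.3·258 + 4.8·238 + 2.2·841 + 5.2·624 + 2.7·503 = 8188.9; centroid 8188.9/17.2 ≈ 476.10.

y ≈ 476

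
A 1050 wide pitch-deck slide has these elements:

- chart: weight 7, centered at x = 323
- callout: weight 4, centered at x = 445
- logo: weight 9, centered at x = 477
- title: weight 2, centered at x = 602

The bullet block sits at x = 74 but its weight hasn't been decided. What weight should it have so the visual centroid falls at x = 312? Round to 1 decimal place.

w ≈ 11.2

Fixed elements: Σw = 7 + 4 + 9 + 2 = 22, Σw·x = 7·323 + 4·445 + 9·477 + 2·602 = 9538.
Balance at x = 312 requires (9538 + w·74) / (22 + w) = 312.
Rearranging, w·(74 − 312) = 312·22 − 9538 = -2674, so w ≈ -2674/-238 = 11.24.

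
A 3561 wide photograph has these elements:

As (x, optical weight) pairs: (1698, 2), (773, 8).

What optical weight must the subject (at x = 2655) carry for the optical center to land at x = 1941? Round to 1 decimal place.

w ≈ 13.8

Known weights sum to 2 + 8 = 10; their moment is 2·1698 + 8·773 = 9580.
Balance at x = 1941 requires (9580 + w·2655) / (10 + w) = 1941.
So w = (1941·10 − 9580)/(2655 − 1941) = 9830/714 ≈ 13.77.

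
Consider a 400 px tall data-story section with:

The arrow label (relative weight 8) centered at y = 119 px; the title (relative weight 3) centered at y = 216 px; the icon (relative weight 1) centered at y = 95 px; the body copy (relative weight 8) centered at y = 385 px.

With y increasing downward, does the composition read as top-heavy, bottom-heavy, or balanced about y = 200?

Weights sum to 8 + 3 + 1 + 8 = 20.
y-moment: 8·119 + 3·216 + 1·95 + 8·385 = 4775; centroid 4775/20 ≈ 238.75.
Since 238.8 is below (larger y than) 200, the composition reads bottom-heavy.

bottom-heavy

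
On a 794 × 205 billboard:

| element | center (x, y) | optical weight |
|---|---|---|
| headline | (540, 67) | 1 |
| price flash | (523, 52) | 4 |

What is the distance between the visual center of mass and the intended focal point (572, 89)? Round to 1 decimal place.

≈ 56.9

Weights sum to 1 + 4 = 5.
x-moment: 1·540 + 4·523 = 2632; centroid 2632/5 ≈ 526.40.
y-moment: 1·67 + 4·52 = 275; centroid 275/5 ≈ 55.00.
From (572, 89): dx = -45.60, dy = -34.00, so the distance is √(dx²+dy²) ≈ 56.88.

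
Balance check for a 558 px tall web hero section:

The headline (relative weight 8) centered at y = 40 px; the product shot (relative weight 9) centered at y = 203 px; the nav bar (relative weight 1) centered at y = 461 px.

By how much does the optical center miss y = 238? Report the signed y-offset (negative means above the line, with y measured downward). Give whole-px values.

Weights sum to 8 + 9 + 1 = 18.
y-moment: 8·40 + 9·203 + 1·461 = 2608; centroid 2608/18 ≈ 144.89.
Against y = 238, that's 144.89 − 238 = -93.11.

≈ -93 px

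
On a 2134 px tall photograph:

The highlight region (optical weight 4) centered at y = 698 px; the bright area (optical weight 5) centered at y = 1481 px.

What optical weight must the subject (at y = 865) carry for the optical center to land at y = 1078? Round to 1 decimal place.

w ≈ 2.3

Existing Σw = 9 (4 + 5); existing moment 4·698 + 5·1481 = 10197.
Set Σw·y/Σw = 1078: (10197 + 865w) = 1078·(9 + w).
Rearranging, w·(865 − 1078) = 1078·9 − 10197 = -495, so w ≈ -495/-213 = 2.32.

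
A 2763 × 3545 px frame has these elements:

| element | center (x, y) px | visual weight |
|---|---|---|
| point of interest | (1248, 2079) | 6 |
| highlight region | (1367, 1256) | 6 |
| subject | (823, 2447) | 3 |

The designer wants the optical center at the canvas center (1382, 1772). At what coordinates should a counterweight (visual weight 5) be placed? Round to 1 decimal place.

(1896.2, 1617.8)

With the counterweight, Σw becomes 6 + 6 + 3 + 5 = 20.
x: target moment 20×1382 = 27640; current 6·1248 + 6·1367 + 3·823 = 18159; the counterweight supplies 9481, so x = 9481/5 ≈ 1896.20.
y: target moment 20×1772 = 35440; current 6·2079 + 6·1256 + 3·2447 = 27351; the counterweight supplies 8089, so y = 8089/5 ≈ 1617.80.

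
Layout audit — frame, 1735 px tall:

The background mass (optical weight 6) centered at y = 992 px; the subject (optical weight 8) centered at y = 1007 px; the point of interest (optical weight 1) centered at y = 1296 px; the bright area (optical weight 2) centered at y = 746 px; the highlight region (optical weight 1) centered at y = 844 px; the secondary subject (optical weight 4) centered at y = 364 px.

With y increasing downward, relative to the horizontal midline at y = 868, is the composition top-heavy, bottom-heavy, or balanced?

balanced

Weights sum to 6 + 8 + 1 + 2 + 1 + 4 = 22.
Σw·y = 6·992 + 8·1007 + 1·1296 + 2·746 + 1·844 + 4·364 = 19096, so ȳ = 19096/22 ≈ 868.00.
868.00 = 868 exactly: balanced.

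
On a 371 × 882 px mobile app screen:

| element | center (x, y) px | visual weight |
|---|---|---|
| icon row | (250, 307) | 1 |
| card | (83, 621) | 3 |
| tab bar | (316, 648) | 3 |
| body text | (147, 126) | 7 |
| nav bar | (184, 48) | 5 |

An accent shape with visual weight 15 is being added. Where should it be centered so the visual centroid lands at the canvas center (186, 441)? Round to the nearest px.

(195, 651)

New total weight: (1 + 3 + 3 + 7 + 5) + 15 = 34.
Along x: (3396 + 15·x) / 34 = 186 (existing moment 1·250 + 3·83 + 3·316 + 7·147 + 5·184 = 3396) ⇒ x = (6324 − 3396) / 15 ≈ 195.20.
Along y: (5236 + 15·y) / 34 = 441 (existing moment 1·307 + 3·621 + 3·648 + 7·126 + 5·48 = 5236) ⇒ y = (14994 − 5236) / 15 ≈ 650.53.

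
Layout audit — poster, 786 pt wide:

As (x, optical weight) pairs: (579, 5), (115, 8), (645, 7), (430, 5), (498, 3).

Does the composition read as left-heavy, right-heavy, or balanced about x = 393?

right-heavy

Σw = 5 + 8 + 7 + 5 + 3 = 28.
x-moment: 5·579 + 8·115 + 7·645 + 5·430 + 3·498 = 11974; centroid 11974/28 ≈ 427.64.
Since 427.6 is right of 393, the composition reads right-heavy.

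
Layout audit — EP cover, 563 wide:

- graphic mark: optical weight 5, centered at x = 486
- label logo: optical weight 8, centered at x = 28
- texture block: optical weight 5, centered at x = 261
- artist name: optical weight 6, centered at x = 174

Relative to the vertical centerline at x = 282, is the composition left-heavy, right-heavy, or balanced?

Σw = 5 + 8 + 5 + 6 = 24.
x: (5·486 + 8·28 + 5·261 + 6·174) / 24 = 5003 / 24 ≈ 208.46
Since 208.5 is left of 282, the composition reads left-heavy.

left-heavy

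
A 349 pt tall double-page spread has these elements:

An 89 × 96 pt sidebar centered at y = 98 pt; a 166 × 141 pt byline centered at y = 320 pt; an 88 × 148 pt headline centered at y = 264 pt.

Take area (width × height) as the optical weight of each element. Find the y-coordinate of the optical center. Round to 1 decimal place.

Taking area as weight: sidebar 89·96 = 8544, byline 166·141 = 23406, headline 88·148 = 13024. Sum 44974.
Σw·y = 8544·98 + 23406·320 + 13024·264 = 11765568, so ȳ = 11765568/44974 ≈ 261.61.

y ≈ 261.6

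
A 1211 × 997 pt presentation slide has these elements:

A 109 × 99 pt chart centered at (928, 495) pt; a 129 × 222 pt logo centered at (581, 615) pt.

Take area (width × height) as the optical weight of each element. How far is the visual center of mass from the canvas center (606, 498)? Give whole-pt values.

Areas → weights: chart 109·99 = 10791, logo 129·222 = 28638; Σw = 39429.
x: (10791·928 + 28638·581) / 39429 = 26652726 / 39429 ≈ 675.97
y: (10791·495 + 28638·615) / 39429 = 22953915 / 39429 ≈ 582.16
Relative to (606, 498): Δ = (69.97, 84.16); |Δ| = √(69.97² + 84.16²) ≈ 109.44.

≈ 109 pt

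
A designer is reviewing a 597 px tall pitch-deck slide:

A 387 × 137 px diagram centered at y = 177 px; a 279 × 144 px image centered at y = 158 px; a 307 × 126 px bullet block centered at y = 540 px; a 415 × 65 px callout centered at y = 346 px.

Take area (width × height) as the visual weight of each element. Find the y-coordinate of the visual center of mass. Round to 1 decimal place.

Areas → weights: diagram 387·137 = 53019, image 279·144 = 40176, bullet block 307·126 = 38682, callout 415·65 = 26975; Σw = 158852.
y-moment: 53019·177 + 40176·158 + 38682·540 + 26975·346 = 45953801; centroid 45953801/158852 ≈ 289.29.

y ≈ 289.3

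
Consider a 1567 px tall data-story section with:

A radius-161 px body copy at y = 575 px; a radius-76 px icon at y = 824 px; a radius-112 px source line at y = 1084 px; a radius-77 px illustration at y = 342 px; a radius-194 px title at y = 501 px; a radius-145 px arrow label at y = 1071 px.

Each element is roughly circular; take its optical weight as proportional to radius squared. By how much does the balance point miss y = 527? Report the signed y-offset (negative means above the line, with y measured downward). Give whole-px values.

≈ 177 px

Weights ∝ r²: body copy 161² = 25921, icon 76² = 5776, source line 112² = 12544, illustration 77² = 5929, title 194² = 37636, arrow label 145² = 21025; Σw = 108831.
y: (25921·575 + 5776·824 + 12544·1084 + 5929·342 + 37636·501 + 21025·1071) / 108831 = 76662824 / 108831 ≈ 704.42
Against y = 527, that's 704.42 − 527 = 177.42.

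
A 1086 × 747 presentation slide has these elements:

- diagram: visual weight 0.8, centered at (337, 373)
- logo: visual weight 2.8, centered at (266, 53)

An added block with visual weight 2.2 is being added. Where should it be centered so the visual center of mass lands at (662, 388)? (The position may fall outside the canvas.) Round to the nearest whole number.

With the added block, Σw becomes 0.8 + 2.8 + 2.2 = 5.8.
x: target moment 5.8×662 = 3839.6; current 0.8·337 + 2.8·266 = 1014.4; the added block supplies 2825.2, so x = 2825.2/2.2 ≈ 1284.18.
y: target moment 5.8×388 = 2250.4; current 0.8·373 + 2.8·53 = 446.8; the added block supplies 1803.6, so y = 1803.6/2.2 ≈ 819.82.

(1284, 820)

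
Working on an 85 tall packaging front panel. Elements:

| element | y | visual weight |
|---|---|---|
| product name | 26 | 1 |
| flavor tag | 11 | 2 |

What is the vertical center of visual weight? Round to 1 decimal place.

Weights sum to 1 + 2 = 3.
y-moment: 1·26 + 2·11 = 48; centroid 48/3 ≈ 16.00.

y ≈ 16.0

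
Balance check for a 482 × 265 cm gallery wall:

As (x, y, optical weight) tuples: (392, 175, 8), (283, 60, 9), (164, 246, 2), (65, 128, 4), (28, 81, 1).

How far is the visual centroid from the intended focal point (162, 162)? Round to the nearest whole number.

≈ 107 cm

Total weight = 8 + 9 + 2 + 4 + 1 = 24.
x-moment: 8·392 + 9·283 + 2·164 + 4·65 + 1·28 = 6299; centroid 6299/24 ≈ 262.46.
y-moment: 8·175 + 9·60 + 2·246 + 4·128 + 1·81 = 3025; centroid 3025/24 ≈ 126.04.
Offset from (162, 162): Δx ≈ 100.46, Δy ≈ -35.96; distance = √(Δx² + Δy²) ≈ 106.70.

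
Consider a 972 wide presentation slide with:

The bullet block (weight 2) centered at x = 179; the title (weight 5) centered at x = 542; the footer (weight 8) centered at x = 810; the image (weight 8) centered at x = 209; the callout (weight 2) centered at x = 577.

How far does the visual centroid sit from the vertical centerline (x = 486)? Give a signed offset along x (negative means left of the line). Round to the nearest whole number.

≈ 9

Total weight = 2 + 5 + 8 + 8 + 2 = 25.
x-moment: 2·179 + 5·542 + 8·810 + 8·209 + 2·577 = 12374; centroid 12374/25 ≈ 494.96.
Difference: 494.96 − 486 ≈ 8.96.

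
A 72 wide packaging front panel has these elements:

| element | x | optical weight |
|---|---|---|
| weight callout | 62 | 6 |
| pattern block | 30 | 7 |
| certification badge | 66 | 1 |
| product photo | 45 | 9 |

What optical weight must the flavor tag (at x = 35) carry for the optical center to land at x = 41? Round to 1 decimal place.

w ≈ 18.3

Existing Σw = 23 (6 + 7 + 1 + 9); existing moment 6·62 + 7·30 + 1·66 + 9·45 = 1053.
Balance at x = 41 requires (1053 + w·35) / (23 + w) = 41.
Solving: w = (41·23 − 1053) / (35 − 41) = -110 / -6 ≈ 18.33.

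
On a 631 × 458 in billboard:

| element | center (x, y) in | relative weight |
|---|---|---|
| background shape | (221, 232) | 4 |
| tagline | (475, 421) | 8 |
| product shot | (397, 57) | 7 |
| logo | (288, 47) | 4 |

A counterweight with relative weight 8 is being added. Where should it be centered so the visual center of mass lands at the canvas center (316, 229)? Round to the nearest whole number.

(148, 277)

After adding the counterweight, total weight = 4 + 8 + 7 + 4 + 8 = 31.
Along x: (8615 + 8·x) / 31 = 316 (existing moment 4·221 + 8·475 + 7·397 + 4·288 = 8615) ⇒ x = (9796 − 8615) / 8 ≈ 147.62.
Along y: (4883 + 8·y) / 31 = 229 (existing moment 4·232 + 8·421 + 7·57 + 4·47 = 4883) ⇒ y = (7099 − 4883) / 8 ≈ 277.00.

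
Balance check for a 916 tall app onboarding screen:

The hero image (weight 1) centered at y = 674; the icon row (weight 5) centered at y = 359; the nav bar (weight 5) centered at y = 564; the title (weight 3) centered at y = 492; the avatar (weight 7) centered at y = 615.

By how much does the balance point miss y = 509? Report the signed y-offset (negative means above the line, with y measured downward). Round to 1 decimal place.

Σw = 1 + 5 + 5 + 3 + 7 = 21.
y-moment: 1·674 + 5·359 + 5·564 + 3·492 + 7·615 = 11070; centroid 11070/21 ≈ 527.14.
Difference: 527.14 − 509 ≈ 18.14.

≈ 18.1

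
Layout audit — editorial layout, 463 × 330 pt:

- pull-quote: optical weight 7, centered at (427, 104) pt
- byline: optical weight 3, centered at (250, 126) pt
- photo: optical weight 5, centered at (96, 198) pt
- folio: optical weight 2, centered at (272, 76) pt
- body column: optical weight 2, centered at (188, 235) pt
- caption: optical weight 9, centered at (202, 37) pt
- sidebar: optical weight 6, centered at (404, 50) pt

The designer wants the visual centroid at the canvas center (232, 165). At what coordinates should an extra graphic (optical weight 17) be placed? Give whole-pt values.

New total weight: (7 + 3 + 5 + 2 + 2 + 9 + 6) + 17 = 51.
Along x: (9381 + 17·x) / 51 = 232 (existing moment 7·427 + 3·250 + 5·96 + 2·272 + 2·188 + 9·202 + 6·404 = 9381) ⇒ x = (11832 − 9381) / 17 ≈ 144.18.
Along y: (3351 + 17·y) / 51 = 165 (existing moment 7·104 + 3·126 + 5·198 + 2·76 + 2·235 + 9·37 + 6·50 = 3351) ⇒ y = (8415 − 3351) / 17 ≈ 297.88.

(144, 298)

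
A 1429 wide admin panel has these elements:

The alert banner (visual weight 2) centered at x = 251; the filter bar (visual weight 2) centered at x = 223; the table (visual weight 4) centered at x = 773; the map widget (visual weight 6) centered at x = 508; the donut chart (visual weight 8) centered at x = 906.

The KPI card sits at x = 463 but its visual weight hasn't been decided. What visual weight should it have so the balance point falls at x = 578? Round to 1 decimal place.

Existing Σw = 22 (2 + 2 + 4 + 6 + 8); existing moment 2·251 + 2·223 + 4·773 + 6·508 + 8·906 = 14336.
For the centroid to hit 578: (14336 + w·463) / (22 + w) = 578.
Rearranging, w·(463 − 578) = 578·22 − 14336 = -1620, so w ≈ -1620/-115 = 14.09.

w ≈ 14.1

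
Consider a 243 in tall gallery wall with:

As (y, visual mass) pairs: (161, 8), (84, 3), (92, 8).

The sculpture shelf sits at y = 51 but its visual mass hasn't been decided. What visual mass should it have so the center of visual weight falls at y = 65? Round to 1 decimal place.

Fixed elements: Σw = 8 + 3 + 8 = 19, Σw·y = 8·161 + 3·84 + 8·92 = 2276.
For the centroid to hit 65: (2276 + w·51) / (19 + w) = 65.
Solving: w = (65·19 − 2276) / (51 − 65) = -1041 / -14 ≈ 74.36.

w ≈ 74.4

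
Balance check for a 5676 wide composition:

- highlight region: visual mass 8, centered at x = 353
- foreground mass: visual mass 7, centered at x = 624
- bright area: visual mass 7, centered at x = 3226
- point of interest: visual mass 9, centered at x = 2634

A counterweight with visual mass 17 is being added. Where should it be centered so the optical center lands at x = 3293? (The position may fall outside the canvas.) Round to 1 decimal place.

x ≈ 6152.0

New total weight: (8 + 7 + 7 + 9) + 17 = 48.
x: target moment 48×3293 = 158064; current 8·353 + 7·624 + 7·3226 + 9·2634 = 53480; the counterweight supplies 104584, so x = 104584/17 ≈ 6152.00.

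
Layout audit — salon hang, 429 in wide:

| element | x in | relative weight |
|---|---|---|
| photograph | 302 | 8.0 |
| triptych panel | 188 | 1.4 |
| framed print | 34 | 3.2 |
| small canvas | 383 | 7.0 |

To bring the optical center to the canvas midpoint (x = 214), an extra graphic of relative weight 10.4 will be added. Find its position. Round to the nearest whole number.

x ≈ 91

After adding the extra graphic, total weight = 8.0 + 1.4 + 3.2 + 7.0 + 10.4 = 30.0.
x: need Σw·x = 30.0·214 = 6420.0. Existing = 8.0·302 + 1.4·188 + 3.2·34 + 7.0·383 = 5469.0. Remainder 951.0 / 10.4 ≈ 91.44.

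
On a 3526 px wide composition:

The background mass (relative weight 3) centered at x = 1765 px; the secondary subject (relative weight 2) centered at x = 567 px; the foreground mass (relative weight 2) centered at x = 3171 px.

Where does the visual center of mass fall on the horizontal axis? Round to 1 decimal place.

Total weight = 3 + 2 + 2 = 7.
Σw·x = 3·1765 + 2·567 + 2·3171 = 12771, so x̄ = 12771/7 ≈ 1824.43.

x ≈ 1824.4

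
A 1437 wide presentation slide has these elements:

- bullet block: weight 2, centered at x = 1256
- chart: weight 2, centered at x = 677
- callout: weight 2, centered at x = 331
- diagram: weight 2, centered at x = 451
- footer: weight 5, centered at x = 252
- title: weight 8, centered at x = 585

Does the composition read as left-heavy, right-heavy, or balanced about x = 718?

left-heavy

Total weight = 2 + 2 + 2 + 2 + 5 + 8 = 21.
x: moment 11370 / weight 21 ≈ 541.43
Since 541.4 is left of 718, the composition reads left-heavy.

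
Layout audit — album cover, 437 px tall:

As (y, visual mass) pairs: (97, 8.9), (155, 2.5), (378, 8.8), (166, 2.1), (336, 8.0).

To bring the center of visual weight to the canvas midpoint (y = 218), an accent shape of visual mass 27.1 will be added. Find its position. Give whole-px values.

y ≈ 181

With the accent shape, Σw becomes 8.9 + 2.5 + 8.8 + 2.1 + 8.0 + 27.1 = 57.4.
y: target moment 57.4×218 = 12513.2; current 8.9·97 + 2.5·155 + 8.8·378 + 2.1·166 + 8.0·336 = 7613.8; the accent shape supplies 4899.4, so y = 4899.4/27.1 ≈ 180.79.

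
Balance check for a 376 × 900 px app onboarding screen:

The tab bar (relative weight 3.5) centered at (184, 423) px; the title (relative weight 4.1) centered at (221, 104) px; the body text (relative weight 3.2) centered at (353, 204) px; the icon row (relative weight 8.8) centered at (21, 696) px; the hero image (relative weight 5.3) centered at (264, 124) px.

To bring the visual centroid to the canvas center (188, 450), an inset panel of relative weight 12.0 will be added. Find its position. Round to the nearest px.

(223, 605)

After adding the inset panel, total weight = 3.5 + 4.1 + 3.2 + 8.8 + 5.3 + 12.0 = 36.9.
x: target moment 36.9×188 = 6937.2; current 3.5·184 + 4.1·221 + 3.2·353 + 8.8·21 + 5.3·264 = 4263.7; the inset panel supplies 2673.5, so x = 2673.5/12.0 ≈ 222.79.
y: target moment 36.9×450 = 16605.0; current 3.5·423 + 4.1·104 + 3.2·204 + 8.8·696 + 5.3·124 = 9341.7; the inset panel supplies 7263.3, so y = 7263.3/12.0 ≈ 605.27.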